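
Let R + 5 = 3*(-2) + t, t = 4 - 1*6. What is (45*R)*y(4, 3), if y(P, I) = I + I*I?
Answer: -7020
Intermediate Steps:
t = -2 (t = 4 - 6 = -2)
R = -13 (R = -5 + (3*(-2) - 2) = -5 + (-6 - 2) = -5 - 8 = -13)
y(P, I) = I + I²
(45*R)*y(4, 3) = (45*(-13))*(3*(1 + 3)) = -1755*4 = -585*12 = -7020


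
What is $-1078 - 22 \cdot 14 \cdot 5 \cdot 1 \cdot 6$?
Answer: $-10318$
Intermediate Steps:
$-1078 - 22 \cdot 14 \cdot 5 \cdot 1 \cdot 6 = -1078 - 308 \cdot 5 \cdot 6 = -1078 - 308 \cdot 30 = -1078 - 9240 = -10318$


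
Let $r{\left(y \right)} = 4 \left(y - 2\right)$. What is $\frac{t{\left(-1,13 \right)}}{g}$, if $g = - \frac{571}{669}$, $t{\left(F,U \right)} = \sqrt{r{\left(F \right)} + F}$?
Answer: $- \frac{669 i \sqrt{13}}{571} \approx - 4.2244 i$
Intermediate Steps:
$r{\left(y \right)} = -8 + 4 y$ ($r{\left(y \right)} = 4 \left(-2 + y\right) = -8 + 4 y$)
$t{\left(F,U \right)} = \sqrt{-8 + 5 F}$ ($t{\left(F,U \right)} = \sqrt{\left(-8 + 4 F\right) + F} = \sqrt{-8 + 5 F}$)
$g = - \frac{571}{669}$ ($g = \left(-571\right) \frac{1}{669} = - \frac{571}{669} \approx -0.85351$)
$\frac{t{\left(-1,13 \right)}}{g} = \frac{\sqrt{-8 + 5 \left(-1\right)}}{- \frac{571}{669}} = \sqrt{-8 - 5} \left(- \frac{669}{571}\right) = \sqrt{-13} \left(- \frac{669}{571}\right) = i \sqrt{13} \left(- \frac{669}{571}\right) = - \frac{669 i \sqrt{13}}{571}$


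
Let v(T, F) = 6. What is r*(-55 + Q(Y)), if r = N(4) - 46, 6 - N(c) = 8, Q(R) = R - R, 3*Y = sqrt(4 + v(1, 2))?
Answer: 2640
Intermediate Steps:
Y = sqrt(10)/3 (Y = sqrt(4 + 6)/3 = sqrt(10)/3 ≈ 1.0541)
Q(R) = 0
N(c) = -2 (N(c) = 6 - 1*8 = 6 - 8 = -2)
r = -48 (r = -2 - 46 = -48)
r*(-55 + Q(Y)) = -48*(-55 + 0) = -48*(-55) = 2640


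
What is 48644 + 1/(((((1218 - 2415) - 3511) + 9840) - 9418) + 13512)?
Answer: 448789545/9226 ≈ 48644.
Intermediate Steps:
48644 + 1/(((((1218 - 2415) - 3511) + 9840) - 9418) + 13512) = 48644 + 1/((((-1197 - 3511) + 9840) - 9418) + 13512) = 48644 + 1/(((-4708 + 9840) - 9418) + 13512) = 48644 + 1/((5132 - 9418) + 13512) = 48644 + 1/(-4286 + 13512) = 48644 + 1/9226 = 448789545/9226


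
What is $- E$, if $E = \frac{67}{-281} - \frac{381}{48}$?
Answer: $\frac{36759}{4496} \approx 8.1759$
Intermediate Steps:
$E = - \frac{36759}{4496}$ ($E = 67 \left(- \frac{1}{281}\right) - \frac{127}{16} = - \frac{67}{281} - \frac{127}{16} = - \frac{36759}{4496} \approx -8.1759$)
$- E = \left(-1\right) \left(- \frac{36759}{4496}\right) = \frac{36759}{4496}$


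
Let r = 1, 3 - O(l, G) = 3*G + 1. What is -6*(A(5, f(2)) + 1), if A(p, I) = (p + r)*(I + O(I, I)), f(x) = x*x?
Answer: 210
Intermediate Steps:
O(l, G) = 2 - 3*G (O(l, G) = 3 - (3*G + 1) = 3 - (1 + 3*G) = 3 + (-1 - 3*G) = 2 - 3*G)
f(x) = x**2
A(p, I) = (1 + p)*(2 - 2*I) (A(p, I) = (p + 1)*(I + (2 - 3*I)) = (1 + p)*(2 - 2*I))
-6*(A(5, f(2)) + 1) = -6*((2 - 2*2**2 + 2*5 - 2*2**2*5) + 1) = -6*((2 - 2*4 + 10 - 2*4*5) + 1) = -6*((2 - 8 + 10 - 40) + 1) = -6*(-36 + 1) = -6*(-35) = 210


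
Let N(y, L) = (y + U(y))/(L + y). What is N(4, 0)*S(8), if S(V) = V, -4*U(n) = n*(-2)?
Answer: 12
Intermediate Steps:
U(n) = n/2 (U(n) = -n*(-2)/4 = -(-1)*n/2 = n/2)
N(y, L) = 3*y/(2*(L + y)) (N(y, L) = (y + y/2)/(L + y) = (3*y/2)/(L + y) = 3*y/(2*(L + y)))
N(4, 0)*S(8) = ((3/2)*4/(0 + 4))*8 = ((3/2)*4/4)*8 = ((3/2)*4*(¼))*8 = (3/2)*8 = 12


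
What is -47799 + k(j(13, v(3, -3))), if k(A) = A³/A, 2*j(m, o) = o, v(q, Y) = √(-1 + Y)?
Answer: -47800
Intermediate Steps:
j(m, o) = o/2
k(A) = A²
-47799 + k(j(13, v(3, -3))) = -47799 + (√(-1 - 3)/2)² = -47799 + (√(-4)/2)² = -47799 + ((2*I)/2)² = -47799 + I² = -47799 - 1 = -47800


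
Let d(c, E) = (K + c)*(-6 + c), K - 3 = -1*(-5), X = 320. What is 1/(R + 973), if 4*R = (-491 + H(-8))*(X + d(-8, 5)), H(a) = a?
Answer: -1/38947 ≈ -2.5676e-5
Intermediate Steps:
K = 8 (K = 3 - 1*(-5) = 3 + 5 = 8)
d(c, E) = (-6 + c)*(8 + c) (d(c, E) = (8 + c)*(-6 + c) = (-6 + c)*(8 + c))
R = -39920 (R = ((-491 - 8)*(320 + (-48 + (-8)² + 2*(-8))))/4 = (-499*(320 + (-48 + 64 - 16)))/4 = (-499*(320 + 0))/4 = (-499*320)/4 = (¼)*(-159680) = -39920)
1/(R + 973) = 1/(-39920 + 973) = 1/(-38947) = -1/38947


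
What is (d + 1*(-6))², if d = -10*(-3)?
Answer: 576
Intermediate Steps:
d = 30
(d + 1*(-6))² = (30 + 1*(-6))² = (30 - 6)² = 24² = 576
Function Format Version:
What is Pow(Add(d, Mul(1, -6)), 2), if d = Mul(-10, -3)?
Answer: 576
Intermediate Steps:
d = 30
Pow(Add(d, Mul(1, -6)), 2) = Pow(Add(30, Mul(1, -6)), 2) = Pow(Add(30, -6), 2) = Pow(24, 2) = 576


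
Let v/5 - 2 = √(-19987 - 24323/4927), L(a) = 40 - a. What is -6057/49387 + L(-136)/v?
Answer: -55731260051/467846755025 - 176*I*√179478861/9473075 ≈ -0.11912 - 0.2489*I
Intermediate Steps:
v = 10 + 20*I*√179478861/379 (v = 10 + 5*√(-19987 - 24323/4927) = 10 + 5*√(-19987 - 24323*1/4927) = 10 + 5*√(-19987 - 1871/379) = 10 + 5*√(-7576944/379) = 10 + 5*(4*I*√179478861/379) = 10 + 20*I*√179478861/379 ≈ 10.0 + 706.96*I)
-6057/49387 + L(-136)/v = -6057/49387 + (40 - 1*(-136))/(10 + 20*I*√179478861/379) = -6057*1/49387 + (40 + 136)/(10 + 20*I*√179478861/379) = -6057/49387 + 176/(10 + 20*I*√179478861/379)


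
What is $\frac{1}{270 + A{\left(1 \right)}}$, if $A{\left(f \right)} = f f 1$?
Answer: $\frac{1}{271} \approx 0.00369$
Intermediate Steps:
$A{\left(f \right)} = f^{2}$ ($A{\left(f \right)} = f^{2} \cdot 1 = f^{2}$)
$\frac{1}{270 + A{\left(1 \right)}} = \frac{1}{270 + 1^{2}} = \frac{1}{270 + 1} = \frac{1}{271}$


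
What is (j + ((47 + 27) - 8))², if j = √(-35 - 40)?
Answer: 4281 + 660*I*√3 ≈ 4281.0 + 1143.2*I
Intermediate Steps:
j = 5*I*√3 (j = √(-75) = 5*I*√3 ≈ 8.6602*I)
(j + ((47 + 27) - 8))² = (5*I*√3 + ((47 + 27) - 8))² = (5*I*√3 + (74 - 8))² = (5*I*√3 + 66)² = (66 + 5*I*√3)²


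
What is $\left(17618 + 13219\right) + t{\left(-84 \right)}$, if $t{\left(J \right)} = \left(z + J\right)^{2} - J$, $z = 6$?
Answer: $37005$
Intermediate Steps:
$t{\left(J \right)} = \left(6 + J\right)^{2} - J$
$\left(17618 + 13219\right) + t{\left(-84 \right)} = \left(17618 + 13219\right) - \left(-84 - \left(6 - 84\right)^{2}\right) = 30837 + \left(\left(-78\right)^{2} + 84\right) = 30837 + \left(6084 + 84\right) = 30837 + 6168 = 37005$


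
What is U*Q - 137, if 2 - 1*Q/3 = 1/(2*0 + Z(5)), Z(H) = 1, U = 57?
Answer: 34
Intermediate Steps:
Q = 3 (Q = 6 - 3/(2*0 + 1) = 6 - 3/(0 + 1) = 6 - 3/1 = 6 - 3*1 = 6 - 3 = 3)
U*Q - 137 = 57*3 - 137 = 171 - 137 = 34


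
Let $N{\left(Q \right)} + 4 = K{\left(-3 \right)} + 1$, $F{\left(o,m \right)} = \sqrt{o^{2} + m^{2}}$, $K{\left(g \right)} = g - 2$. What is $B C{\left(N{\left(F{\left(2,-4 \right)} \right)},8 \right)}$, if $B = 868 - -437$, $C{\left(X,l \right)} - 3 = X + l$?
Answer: $3915$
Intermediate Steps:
$K{\left(g \right)} = -2 + g$ ($K{\left(g \right)} = g - 2 = -2 + g$)
$F{\left(o,m \right)} = \sqrt{m^{2} + o^{2}}$
$N{\left(Q \right)} = -8$ ($N{\left(Q \right)} = -4 + \left(\left(-2 - 3\right) + 1\right) = -4 + \left(-5 + 1\right) = -4 - 4 = -8$)
$C{\left(X,l \right)} = 3 + X + l$ ($C{\left(X,l \right)} = 3 + \left(X + l\right) = 3 + X + l$)
$B = 1305$ ($B = 868 + 437 = 1305$)
$B C{\left(N{\left(F{\left(2,-4 \right)} \right)},8 \right)} = 1305 \left(3 - 8 + 8\right) = 1305 \cdot 3 = 3915$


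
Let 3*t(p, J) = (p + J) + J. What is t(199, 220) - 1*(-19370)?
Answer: 19583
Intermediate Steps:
t(p, J) = p/3 + 2*J/3 (t(p, J) = ((p + J) + J)/3 = ((J + p) + J)/3 = (p + 2*J)/3 = p/3 + 2*J/3)
t(199, 220) - 1*(-19370) = ((⅓)*199 + (⅔)*220) - 1*(-19370) = (199/3 + 440/3) + 19370 = 213 + 19370 = 19583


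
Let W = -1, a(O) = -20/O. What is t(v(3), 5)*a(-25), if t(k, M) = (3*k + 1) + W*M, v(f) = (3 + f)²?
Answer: 416/5 ≈ 83.200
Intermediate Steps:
t(k, M) = 1 - M + 3*k (t(k, M) = (3*k + 1) - M = (1 + 3*k) - M = 1 - M + 3*k)
t(v(3), 5)*a(-25) = (1 - 1*5 + 3*(3 + 3)²)*(-20/(-25)) = (1 - 5 + 3*6²)*(-20*(-1/25)) = (1 - 5 + 3*36)*(⅘) = (1 - 5 + 108)*(⅘) = 104*(⅘) = 416/5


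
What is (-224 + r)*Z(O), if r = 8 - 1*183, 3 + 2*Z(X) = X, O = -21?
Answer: 4788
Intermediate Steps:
Z(X) = -3/2 + X/2
r = -175 (r = 8 - 183 = -175)
(-224 + r)*Z(O) = (-224 - 175)*(-3/2 + (½)*(-21)) = -399*(-3/2 - 21/2) = -399*(-12) = 4788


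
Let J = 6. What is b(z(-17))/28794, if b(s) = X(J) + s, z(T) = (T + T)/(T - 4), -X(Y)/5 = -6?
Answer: 332/302337 ≈ 0.0010981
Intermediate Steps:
X(Y) = 30 (X(Y) = -5*(-6) = 30)
z(T) = 2*T/(-4 + T) (z(T) = (2*T)/(-4 + T) = 2*T/(-4 + T))
b(s) = 30 + s
b(z(-17))/28794 = (30 + 2*(-17)/(-4 - 17))/28794 = (30 + 2*(-17)/(-21))*(1/28794) = (30 + 2*(-17)*(-1/21))*(1/28794) = (30 + 34/21)*(1/28794) = (664/21)*(1/28794) = 332/302337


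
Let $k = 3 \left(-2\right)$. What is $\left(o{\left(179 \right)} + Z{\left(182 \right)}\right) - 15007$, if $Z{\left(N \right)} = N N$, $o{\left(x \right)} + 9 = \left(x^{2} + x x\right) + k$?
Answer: $82184$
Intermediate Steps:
$k = -6$
$o{\left(x \right)} = -15 + 2 x^{2}$ ($o{\left(x \right)} = -9 - \left(6 - x^{2} - x x\right) = -9 + \left(\left(x^{2} + x^{2}\right) - 6\right) = -9 + \left(2 x^{2} - 6\right) = -9 + \left(-6 + 2 x^{2}\right) = -15 + 2 x^{2}$)
$Z{\left(N \right)} = N^{2}$
$\left(o{\left(179 \right)} + Z{\left(182 \right)}\right) - 15007 = \left(\left(-15 + 2 \cdot 179^{2}\right) + 182^{2}\right) - 15007 = \left(\left(-15 + 2 \cdot 32041\right) + 33124\right) - 15007 = \left(\left(-15 + 64082\right) + 33124\right) - 15007 = \left(64067 + 33124\right) - 15007 = 97191 - 15007 = 82184$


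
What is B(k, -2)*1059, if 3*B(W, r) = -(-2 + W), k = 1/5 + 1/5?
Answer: 2824/5 ≈ 564.80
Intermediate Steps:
k = 2/5 (k = 1*(1/5) + 1*(1/5) = 1/5 + 1/5 = 2/5 ≈ 0.40000)
B(W, r) = 2/3 - W/3 (B(W, r) = (-(-2 + W))/3 = (2 - W)/3 = 2/3 - W/3)
B(k, -2)*1059 = (2/3 - 1/3*2/5)*1059 = (2/3 - 2/15)*1059 = (8/15)*1059 = 2824/5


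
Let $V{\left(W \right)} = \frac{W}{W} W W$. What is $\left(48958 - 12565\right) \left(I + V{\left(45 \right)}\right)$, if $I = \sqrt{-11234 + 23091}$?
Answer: $73695825 + 36393 \sqrt{11857} \approx 7.7659 \cdot 10^{7}$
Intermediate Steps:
$I = \sqrt{11857} \approx 108.89$
$V{\left(W \right)} = W^{2}$ ($V{\left(W \right)} = 1 W^{2} = W^{2}$)
$\left(48958 - 12565\right) \left(I + V{\left(45 \right)}\right) = \left(48958 - 12565\right) \left(\sqrt{11857} + 45^{2}\right) = 36393 \left(\sqrt{11857} + 2025\right) = 36393 \left(2025 + \sqrt{11857}\right) = 73695825 + 36393 \sqrt{11857}$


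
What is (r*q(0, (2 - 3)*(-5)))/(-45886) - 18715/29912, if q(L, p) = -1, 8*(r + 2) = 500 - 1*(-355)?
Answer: -855619469/1372542032 ≈ -0.62338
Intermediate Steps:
r = 839/8 (r = -2 + (500 - 1*(-355))/8 = -2 + (500 + 355)/8 = -2 + (1/8)*855 = -2 + 855/8 = 839/8 ≈ 104.88)
(r*q(0, (2 - 3)*(-5)))/(-45886) - 18715/29912 = ((839/8)*(-1))/(-45886) - 18715/29912 = -839/8*(-1/45886) - 18715*1/29912 = 839/367088 - 18715/29912 = -855619469/1372542032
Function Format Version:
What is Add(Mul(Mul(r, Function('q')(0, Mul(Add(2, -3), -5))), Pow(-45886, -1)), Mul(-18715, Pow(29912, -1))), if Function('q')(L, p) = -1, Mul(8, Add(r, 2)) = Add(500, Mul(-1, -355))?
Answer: Rational(-855619469, 1372542032) ≈ -0.62338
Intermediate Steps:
r = Rational(839, 8) (r = Add(-2, Mul(Rational(1, 8), Add(500, Mul(-1, -355)))) = Add(-2, Mul(Rational(1, 8), Add(500, 355))) = Add(-2, Mul(Rational(1, 8), 855)) = Add(-2, Rational(855, 8)) = Rational(839, 8) ≈ 104.88)
Add(Mul(Mul(r, Function('q')(0, Mul(Add(2, -3), -5))), Pow(-45886, -1)), Mul(-18715, Pow(29912, -1))) = Add(Mul(Mul(Rational(839, 8), -1), Pow(-45886, -1)), Mul(-18715, Pow(29912, -1))) = Add(Mul(Rational(-839, 8), Rational(-1, 45886)), Mul(-18715, Rational(1, 29912))) = Add(Rational(839, 367088), Rational(-18715, 29912)) = Rational(-855619469, 1372542032)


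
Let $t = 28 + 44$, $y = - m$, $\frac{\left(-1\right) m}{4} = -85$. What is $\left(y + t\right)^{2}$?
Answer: $71824$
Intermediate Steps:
$m = 340$ ($m = \left(-4\right) \left(-85\right) = 340$)
$y = -340$ ($y = \left(-1\right) 340 = -340$)
$t = 72$
$\left(y + t\right)^{2} = \left(-340 + 72\right)^{2} = \left(-268\right)^{2} = 71824$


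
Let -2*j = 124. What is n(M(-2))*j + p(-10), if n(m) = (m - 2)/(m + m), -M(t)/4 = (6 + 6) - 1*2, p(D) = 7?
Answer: -511/20 ≈ -25.550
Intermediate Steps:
j = -62 (j = -½*124 = -62)
M(t) = -40 (M(t) = -4*((6 + 6) - 1*2) = -4*(12 - 2) = -4*10 = -40)
n(m) = (-2 + m)/(2*m) (n(m) = (-2 + m)/((2*m)) = (-2 + m)*(1/(2*m)) = (-2 + m)/(2*m))
n(M(-2))*j + p(-10) = ((½)*(-2 - 40)/(-40))*(-62) + 7 = ((½)*(-1/40)*(-42))*(-62) + 7 = (21/40)*(-62) + 7 = -651/20 + 7 = -511/20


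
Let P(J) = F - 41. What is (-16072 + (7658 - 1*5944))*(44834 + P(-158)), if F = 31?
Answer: -643582992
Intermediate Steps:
P(J) = -10 (P(J) = 31 - 41 = -10)
(-16072 + (7658 - 1*5944))*(44834 + P(-158)) = (-16072 + (7658 - 1*5944))*(44834 - 10) = (-16072 + (7658 - 5944))*44824 = (-16072 + 1714)*44824 = -14358*44824 = -643582992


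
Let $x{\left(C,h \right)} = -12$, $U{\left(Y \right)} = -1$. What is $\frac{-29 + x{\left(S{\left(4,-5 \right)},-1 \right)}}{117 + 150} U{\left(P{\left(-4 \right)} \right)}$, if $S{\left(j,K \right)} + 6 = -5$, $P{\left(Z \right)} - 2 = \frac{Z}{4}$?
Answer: $\frac{41}{267} \approx 0.15356$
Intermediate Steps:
$P{\left(Z \right)} = 2 + \frac{Z}{4}$
$S{\left(j,K \right)} = -11$ ($S{\left(j,K \right)} = -6 - 5 = -11$)
$\frac{-29 + x{\left(S{\left(4,-5 \right)},-1 \right)}}{117 + 150} U{\left(P{\left(-4 \right)} \right)} = \frac{-29 - 12}{117 + 150} \left(-1\right) = - \frac{41}{267} \left(-1\right) = \left(-41\right) \frac{1}{267} \left(-1\right) = \left(- \frac{41}{267}\right) \left(-1\right) = \frac{41}{267}$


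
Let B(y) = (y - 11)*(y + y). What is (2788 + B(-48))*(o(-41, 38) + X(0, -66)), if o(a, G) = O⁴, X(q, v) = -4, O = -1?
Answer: -25356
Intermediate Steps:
o(a, G) = 1 (o(a, G) = (-1)⁴ = 1)
B(y) = 2*y*(-11 + y) (B(y) = (-11 + y)*(2*y) = 2*y*(-11 + y))
(2788 + B(-48))*(o(-41, 38) + X(0, -66)) = (2788 + 2*(-48)*(-11 - 48))*(1 - 4) = (2788 + 2*(-48)*(-59))*(-3) = (2788 + 5664)*(-3) = 8452*(-3) = -25356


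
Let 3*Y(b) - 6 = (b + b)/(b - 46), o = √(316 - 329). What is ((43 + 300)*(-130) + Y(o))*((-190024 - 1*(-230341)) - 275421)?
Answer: 22317915679040/2129 + 7209856*I*√13/2129 ≈ 1.0483e+10 + 12210.0*I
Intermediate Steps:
o = I*√13 (o = √(-13) = I*√13 ≈ 3.6056*I)
Y(b) = 2 + 2*b/(3*(-46 + b)) (Y(b) = 2 + ((b + b)/(b - 46))/3 = 2 + ((2*b)/(-46 + b))/3 = 2 + (2*b/(-46 + b))/3 = 2 + 2*b/(3*(-46 + b)))
((43 + 300)*(-130) + Y(o))*((-190024 - 1*(-230341)) - 275421) = ((43 + 300)*(-130) + 4*(-69 + 2*(I*√13))/(3*(-46 + I*√13)))*((-190024 - 1*(-230341)) - 275421) = (343*(-130) + 4*(-69 + 2*I*√13)/(3*(-46 + I*√13)))*((-190024 + 230341) - 275421) = (-44590 + 4*(-69 + 2*I*√13)/(3*(-46 + I*√13)))*(40317 - 275421) = (-44590 + 4*(-69 + 2*I*√13)/(3*(-46 + I*√13)))*(-235104) = 10483287360 - 313472*(-69 + 2*I*√13)/(-46 + I*√13)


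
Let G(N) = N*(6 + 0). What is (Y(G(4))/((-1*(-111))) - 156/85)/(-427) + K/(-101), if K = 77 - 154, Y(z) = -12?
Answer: 104021767/135634415 ≈ 0.76693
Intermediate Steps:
G(N) = 6*N (G(N) = N*6 = 6*N)
K = -77
(Y(G(4))/((-1*(-111))) - 156/85)/(-427) + K/(-101) = (-12/((-1*(-111))) - 156/85)/(-427) - 77/(-101) = (-12/111 - 156*1/85)*(-1/427) - 77*(-1/101) = (-12*1/111 - 156/85)*(-1/427) + 77/101 = (-4/37 - 156/85)*(-1/427) + 77/101 = -6112/3145*(-1/427) + 77/101 = 6112/1342915 + 77/101 = 104021767/135634415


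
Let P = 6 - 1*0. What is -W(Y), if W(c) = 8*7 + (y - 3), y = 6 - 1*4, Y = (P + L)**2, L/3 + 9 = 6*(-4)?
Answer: -55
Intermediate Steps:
P = 6 (P = 6 + 0 = 6)
L = -99 (L = -27 + 3*(6*(-4)) = -27 + 3*(-24) = -27 - 72 = -99)
Y = 8649 (Y = (6 - 99)**2 = (-93)**2 = 8649)
y = 2 (y = 6 - 4 = 2)
W(c) = 55 (W(c) = 8*7 + (2 - 3) = 56 - 1 = 55)
-W(Y) = -1*55 = -55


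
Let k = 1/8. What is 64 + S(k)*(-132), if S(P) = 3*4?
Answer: -1520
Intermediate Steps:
k = 1/8 ≈ 0.12500
S(P) = 12
64 + S(k)*(-132) = 64 + 12*(-132) = 64 - 1584 = -1520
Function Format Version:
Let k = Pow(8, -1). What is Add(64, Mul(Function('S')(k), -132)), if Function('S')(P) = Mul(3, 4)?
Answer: -1520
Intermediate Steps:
k = Rational(1, 8) ≈ 0.12500
Function('S')(P) = 12
Add(64, Mul(Function('S')(k), -132)) = Add(64, Mul(12, -132)) = Add(64, -1584) = -1520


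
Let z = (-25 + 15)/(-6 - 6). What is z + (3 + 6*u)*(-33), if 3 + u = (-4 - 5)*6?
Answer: 67127/6 ≈ 11188.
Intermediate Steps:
z = 5/6 (z = -10/(-12) = -10*(-1/12) = 5/6 ≈ 0.83333)
u = -57 (u = -3 + (-4 - 5)*6 = -3 - 9*6 = -3 - 54 = -57)
z + (3 + 6*u)*(-33) = 5/6 + (3 + 6*(-57))*(-33) = 5/6 + (3 - 342)*(-33) = 5/6 - 339*(-33) = 5/6 + 11187 = 67127/6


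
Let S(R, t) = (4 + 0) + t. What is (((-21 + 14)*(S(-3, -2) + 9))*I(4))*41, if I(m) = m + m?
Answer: -25256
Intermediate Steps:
I(m) = 2*m
S(R, t) = 4 + t
(((-21 + 14)*(S(-3, -2) + 9))*I(4))*41 = (((-21 + 14)*((4 - 2) + 9))*(2*4))*41 = (-7*(2 + 9)*8)*41 = (-7*11*8)*41 = -77*8*41 = -616*41 = -25256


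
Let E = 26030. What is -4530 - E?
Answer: -30560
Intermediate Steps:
-4530 - E = -4530 - 1*26030 = -4530 - 26030 = -30560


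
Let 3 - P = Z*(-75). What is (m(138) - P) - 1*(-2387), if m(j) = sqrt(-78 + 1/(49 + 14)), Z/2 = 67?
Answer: -7666 + 17*I*sqrt(119)/21 ≈ -7666.0 + 8.8309*I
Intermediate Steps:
Z = 134 (Z = 2*67 = 134)
m(j) = 17*I*sqrt(119)/21 (m(j) = sqrt(-78 + 1/63) = sqrt(-4913/63) = 17*I*sqrt(119)/21)
P = 10053 (P = 3 - 134*(-75) = 3 - 1*(-10050) = 3 + 10050 = 10053)
(m(138) - P) - 1*(-2387) = (17*I*sqrt(119)/21 - 1*10053) - 1*(-2387) = (17*I*sqrt(119)/21 - 10053) + 2387 = (-10053 + 17*I*sqrt(119)/21) + 2387 = -7666 + 17*I*sqrt(119)/21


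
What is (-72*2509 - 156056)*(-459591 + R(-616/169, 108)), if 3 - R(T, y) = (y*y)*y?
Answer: 578895187200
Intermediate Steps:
R(T, y) = 3 - y**3 (R(T, y) = 3 - y*y*y = 3 - y**2*y = 3 - y**3)
(-72*2509 - 156056)*(-459591 + R(-616/169, 108)) = (-72*2509 - 156056)*(-459591 + (3 - 1*108**3)) = (-180648 - 156056)*(-459591 + (3 - 1*1259712)) = -336704*(-459591 + (3 - 1259712)) = -336704*(-459591 - 1259709) = -336704*(-1719300) = 578895187200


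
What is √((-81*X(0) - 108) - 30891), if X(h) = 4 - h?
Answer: I*√31323 ≈ 176.98*I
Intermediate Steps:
√((-81*X(0) - 108) - 30891) = √((-81*(4 - 1*0) - 108) - 30891) = √((-81*(4 + 0) - 108) - 30891) = √((-81*4 - 108) - 30891) = √((-324 - 108) - 30891) = √(-432 - 30891) = √(-31323) = I*√31323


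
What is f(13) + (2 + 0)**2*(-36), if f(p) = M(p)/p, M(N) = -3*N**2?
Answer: -183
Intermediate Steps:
f(p) = -3*p (f(p) = (-3*p**2)/p = -3*p)
f(13) + (2 + 0)**2*(-36) = -3*13 + (2 + 0)**2*(-36) = -39 + 2**2*(-36) = -39 + 4*(-36) = -39 - 144 = -183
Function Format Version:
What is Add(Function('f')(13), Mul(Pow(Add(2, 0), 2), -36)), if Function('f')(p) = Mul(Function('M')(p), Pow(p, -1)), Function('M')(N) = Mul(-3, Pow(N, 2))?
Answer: -183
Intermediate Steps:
Function('f')(p) = Mul(-3, p) (Function('f')(p) = Mul(Mul(-3, Pow(p, 2)), Pow(p, -1)) = Mul(-3, p))
Add(Function('f')(13), Mul(Pow(Add(2, 0), 2), -36)) = Add(Mul(-3, 13), Mul(Pow(Add(2, 0), 2), -36)) = Add(-39, Mul(Pow(2, 2), -36)) = Add(-39, Mul(4, -36)) = Add(-39, -144) = -183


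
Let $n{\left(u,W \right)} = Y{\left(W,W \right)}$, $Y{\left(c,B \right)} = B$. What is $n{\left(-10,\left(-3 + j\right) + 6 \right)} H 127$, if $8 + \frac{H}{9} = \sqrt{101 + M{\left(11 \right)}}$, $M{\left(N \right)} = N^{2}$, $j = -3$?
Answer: $0$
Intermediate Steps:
$n{\left(u,W \right)} = W$
$H = -72 + 9 \sqrt{222}$ ($H = -72 + 9 \sqrt{101 + 11^{2}} = -72 + 9 \sqrt{101 + 121} = -72 + 9 \sqrt{222} \approx 62.097$)
$n{\left(-10,\left(-3 + j\right) + 6 \right)} H 127 = \left(\left(-3 - 3\right) + 6\right) \left(-72 + 9 \sqrt{222}\right) 127 = \left(-6 + 6\right) \left(-72 + 9 \sqrt{222}\right) 127 = 0 \left(-72 + 9 \sqrt{222}\right) 127 = 0 \cdot 127 = 0$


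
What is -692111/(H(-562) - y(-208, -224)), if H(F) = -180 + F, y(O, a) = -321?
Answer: 692111/421 ≈ 1644.0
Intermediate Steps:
-692111/(H(-562) - y(-208, -224)) = -692111/((-180 - 562) - 1*(-321)) = -692111/(-742 + 321) = -692111/(-421) = -692111*(-1/421) = 692111/421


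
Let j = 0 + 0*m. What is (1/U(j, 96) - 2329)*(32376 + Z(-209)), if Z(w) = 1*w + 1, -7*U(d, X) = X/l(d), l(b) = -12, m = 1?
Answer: -74891125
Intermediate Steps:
j = 0 (j = 0 + 0*1 = 0 + 0 = 0)
U(d, X) = X/84 (U(d, X) = -X/(7*(-12)) = -X*(-1)/(7*12) = -(-1)*X/84 = X/84)
Z(w) = 1 + w (Z(w) = w + 1 = 1 + w)
(1/U(j, 96) - 2329)*(32376 + Z(-209)) = (1/((1/84)*96) - 2329)*(32376 + (1 - 209)) = (1/(8/7) - 2329)*(32376 - 208) = (7/8 - 2329)*32168 = -18625/8*32168 = -74891125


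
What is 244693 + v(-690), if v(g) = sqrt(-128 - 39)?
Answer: 244693 + I*sqrt(167) ≈ 2.4469e+5 + 12.923*I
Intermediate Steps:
v(g) = I*sqrt(167) (v(g) = sqrt(-167) = I*sqrt(167))
244693 + v(-690) = 244693 + I*sqrt(167)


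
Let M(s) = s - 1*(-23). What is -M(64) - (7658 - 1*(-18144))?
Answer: -25889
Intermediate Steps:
M(s) = 23 + s (M(s) = s + 23 = 23 + s)
-M(64) - (7658 - 1*(-18144)) = -(23 + 64) - (7658 - 1*(-18144)) = -1*87 - (7658 + 18144) = -87 - 1*25802 = -87 - 25802 = -25889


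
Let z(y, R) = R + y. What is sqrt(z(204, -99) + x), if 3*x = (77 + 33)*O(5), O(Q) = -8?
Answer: I*sqrt(1695)/3 ≈ 13.723*I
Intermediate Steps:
x = -880/3 (x = ((77 + 33)*(-8))/3 = (110*(-8))/3 = (1/3)*(-880) = -880/3 ≈ -293.33)
sqrt(z(204, -99) + x) = sqrt((-99 + 204) - 880/3) = sqrt(105 - 880/3) = sqrt(-565/3) = I*sqrt(1695)/3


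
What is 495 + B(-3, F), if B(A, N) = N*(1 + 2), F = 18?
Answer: 549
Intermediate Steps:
B(A, N) = 3*N (B(A, N) = N*3 = 3*N)
495 + B(-3, F) = 495 + 3*18 = 495 + 54 = 549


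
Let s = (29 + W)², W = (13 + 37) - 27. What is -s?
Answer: -2704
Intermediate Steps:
W = 23 (W = 50 - 27 = 23)
s = 2704 (s = (29 + 23)² = 52² = 2704)
-s = -1*2704 = -2704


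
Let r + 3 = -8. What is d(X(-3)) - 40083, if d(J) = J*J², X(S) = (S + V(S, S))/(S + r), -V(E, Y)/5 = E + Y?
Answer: -110007435/2744 ≈ -40090.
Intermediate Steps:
r = -11 (r = -3 - 8 = -11)
V(E, Y) = -5*E - 5*Y (V(E, Y) = -5*(E + Y) = -5*E - 5*Y)
X(S) = -9*S/(-11 + S) (X(S) = (S + (-5*S - 5*S))/(S - 11) = (S - 10*S)/(-11 + S) = (-9*S)/(-11 + S) = -9*S/(-11 + S))
d(J) = J³
d(X(-3)) - 40083 = (-9*(-3)/(-11 - 3))³ - 40083 = (-9*(-3)/(-14))³ - 40083 = (-9*(-3)*(-1/14))³ - 40083 = (-27/14)³ - 40083 = -19683/2744 - 40083 = -110007435/2744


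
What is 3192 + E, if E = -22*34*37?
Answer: -24484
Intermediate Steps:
E = -27676 (E = -748*37 = -27676)
3192 + E = 3192 - 27676 = -24484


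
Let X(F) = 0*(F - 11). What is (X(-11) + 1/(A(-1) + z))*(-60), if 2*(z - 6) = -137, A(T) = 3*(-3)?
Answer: 120/143 ≈ 0.83916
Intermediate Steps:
A(T) = -9
X(F) = 0 (X(F) = 0*(-11 + F) = 0)
z = -125/2 (z = 6 + (½)*(-137) = 6 - 137/2 = -125/2 ≈ -62.500)
(X(-11) + 1/(A(-1) + z))*(-60) = (0 + 1/(-9 - 125/2))*(-60) = (0 + 1/(-143/2))*(-60) = (0 - 2/143)*(-60) = -2/143*(-60) = 120/143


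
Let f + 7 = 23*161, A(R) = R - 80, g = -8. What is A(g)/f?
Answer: -1/42 ≈ -0.023810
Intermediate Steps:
A(R) = -80 + R
f = 3696 (f = -7 + 23*161 = -7 + 3703 = 3696)
A(g)/f = (-80 - 8)/3696 = -88*1/3696 = -1/42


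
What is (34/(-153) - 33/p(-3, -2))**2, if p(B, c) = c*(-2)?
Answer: 93025/1296 ≈ 71.779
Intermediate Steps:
p(B, c) = -2*c
(34/(-153) - 33/p(-3, -2))**2 = (34/(-153) - 33/((-2*(-2))))**2 = (34*(-1/153) - 33/4)**2 = (-2/9 - 33*1/4)**2 = (-2/9 - 33/4)**2 = (-305/36)**2 = 93025/1296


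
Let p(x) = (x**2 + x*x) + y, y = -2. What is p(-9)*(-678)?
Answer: -108480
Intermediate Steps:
p(x) = -2 + 2*x**2 (p(x) = (x**2 + x*x) - 2 = (x**2 + x**2) - 2 = 2*x**2 - 2 = -2 + 2*x**2)
p(-9)*(-678) = (-2 + 2*(-9)**2)*(-678) = (-2 + 2*81)*(-678) = (-2 + 162)*(-678) = 160*(-678) = -108480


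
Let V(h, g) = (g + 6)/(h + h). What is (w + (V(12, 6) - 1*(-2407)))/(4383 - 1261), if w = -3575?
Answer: -2335/6244 ≈ -0.37396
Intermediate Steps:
V(h, g) = (6 + g)/(2*h) (V(h, g) = (6 + g)/((2*h)) = (6 + g)*(1/(2*h)) = (6 + g)/(2*h))
(w + (V(12, 6) - 1*(-2407)))/(4383 - 1261) = (-3575 + ((½)*(6 + 6)/12 - 1*(-2407)))/(4383 - 1261) = (-3575 + ((½)*(1/12)*12 + 2407))/3122 = (-3575 + (½ + 2407))*(1/3122) = (-3575 + 4815/2)*(1/3122) = -2335/2*1/3122 = -2335/6244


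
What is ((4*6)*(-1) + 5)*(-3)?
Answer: 57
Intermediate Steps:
((4*6)*(-1) + 5)*(-3) = (24*(-1) + 5)*(-3) = (-24 + 5)*(-3) = -19*(-3) = 57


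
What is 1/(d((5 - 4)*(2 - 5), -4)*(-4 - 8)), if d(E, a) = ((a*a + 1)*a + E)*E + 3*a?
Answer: -1/2412 ≈ -0.00041459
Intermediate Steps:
d(E, a) = 3*a + E*(E + a*(1 + a**2)) (d(E, a) = ((a**2 + 1)*a + E)*E + 3*a = ((1 + a**2)*a + E)*E + 3*a = (a*(1 + a**2) + E)*E + 3*a = (E + a*(1 + a**2))*E + 3*a = E*(E + a*(1 + a**2)) + 3*a = 3*a + E*(E + a*(1 + a**2)))
1/(d((5 - 4)*(2 - 5), -4)*(-4 - 8)) = 1/((((5 - 4)*(2 - 5))**2 + 3*(-4) + ((5 - 4)*(2 - 5))*(-4) + ((5 - 4)*(2 - 5))*(-4)**3)*(-4 - 8)) = 1/(((1*(-3))**2 - 12 + (1*(-3))*(-4) + (1*(-3))*(-64))*(-12)) = 1/(((-3)**2 - 12 - 3*(-4) - 3*(-64))*(-12)) = 1/((9 - 12 + 12 + 192)*(-12)) = 1/(201*(-12)) = 1/(-2412) = -1/2412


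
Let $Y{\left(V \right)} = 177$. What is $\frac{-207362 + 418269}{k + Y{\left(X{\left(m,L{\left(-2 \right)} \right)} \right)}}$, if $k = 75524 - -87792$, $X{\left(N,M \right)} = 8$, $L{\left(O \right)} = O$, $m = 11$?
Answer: $\frac{210907}{163493} \approx 1.29$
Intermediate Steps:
$k = 163316$ ($k = 75524 + 87792 = 163316$)
$\frac{-207362 + 418269}{k + Y{\left(X{\left(m,L{\left(-2 \right)} \right)} \right)}} = \frac{-207362 + 418269}{163316 + 177} = \frac{210907}{163493}$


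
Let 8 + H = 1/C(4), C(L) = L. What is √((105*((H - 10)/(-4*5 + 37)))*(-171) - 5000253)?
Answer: I*√5758620783/34 ≈ 2231.9*I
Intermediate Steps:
H = -31/4 (H = -8 + 1/4 = -8 + ¼ = -31/4 ≈ -7.7500)
√((105*((H - 10)/(-4*5 + 37)))*(-171) - 5000253) = √((105*((-31/4 - 10)/(-4*5 + 37)))*(-171) - 5000253) = √((105*(-71/(4*(-20 + 37))))*(-171) - 5000253) = √((105*(-71/4/17))*(-171) - 5000253) = √((105*(-71/4*1/17))*(-171) - 5000253) = √((105*(-71/68))*(-171) - 5000253) = √(-7455/68*(-171) - 5000253) = √(1274805/68 - 5000253) = √(-338742399/68) = I*√5758620783/34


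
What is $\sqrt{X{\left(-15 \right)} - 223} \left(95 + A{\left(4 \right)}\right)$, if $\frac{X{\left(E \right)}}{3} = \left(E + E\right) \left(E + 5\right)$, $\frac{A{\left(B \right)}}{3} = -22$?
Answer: $29 \sqrt{677} \approx 754.56$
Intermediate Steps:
$A{\left(B \right)} = -66$ ($A{\left(B \right)} = 3 \left(-22\right) = -66$)
$X{\left(E \right)} = 6 E \left(5 + E\right)$ ($X{\left(E \right)} = 3 \left(E + E\right) \left(E + 5\right) = 3 \cdot 2 E \left(5 + E\right) = 6 E \left(5 + E\right)$)
$\sqrt{X{\left(-15 \right)} - 223} \left(95 + A{\left(4 \right)}\right) = \sqrt{6 \left(-15\right) \left(5 - 15\right) - 223} \left(95 - 66\right) = \sqrt{6 \left(-15\right) \left(-10\right) - 223} \cdot 29 = \sqrt{900 - 223} \cdot 29 = \sqrt{677} \cdot 29 = 29 \sqrt{677}$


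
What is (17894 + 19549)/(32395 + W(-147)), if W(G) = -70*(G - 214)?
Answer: 37443/57665 ≈ 0.64932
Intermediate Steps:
W(G) = 14980 - 70*G (W(G) = -70*(-214 + G) = 14980 - 70*G)
(17894 + 19549)/(32395 + W(-147)) = (17894 + 19549)/(32395 + (14980 - 70*(-147))) = 37443/(32395 + (14980 + 10290)) = 37443/(32395 + 25270) = 37443/57665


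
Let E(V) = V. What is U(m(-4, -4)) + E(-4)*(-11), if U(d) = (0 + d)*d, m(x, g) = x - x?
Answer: 44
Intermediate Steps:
m(x, g) = 0
U(d) = d² (U(d) = d*d = d²)
U(m(-4, -4)) + E(-4)*(-11) = 0² - 4*(-11) = 0 + 44 = 44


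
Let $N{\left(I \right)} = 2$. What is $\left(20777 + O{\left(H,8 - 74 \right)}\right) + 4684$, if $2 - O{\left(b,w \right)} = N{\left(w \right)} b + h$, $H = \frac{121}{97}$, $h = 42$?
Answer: $\frac{2465595}{97} \approx 25419.0$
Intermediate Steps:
$H = \frac{121}{97}$ ($H = 121 \cdot \frac{1}{97} = \frac{121}{97} \approx 1.2474$)
$O{\left(b,w \right)} = -40 - 2 b$ ($O{\left(b,w \right)} = 2 - \left(2 b + 42\right) = 2 - \left(42 + 2 b\right) = -40 - 2 b$)
$\left(20777 + O{\left(H,8 - 74 \right)}\right) + 4684 = \left(20777 - \frac{4122}{97}\right) + 4684 = \frac{2011247}{97} + 4684 = \frac{2465595}{97}$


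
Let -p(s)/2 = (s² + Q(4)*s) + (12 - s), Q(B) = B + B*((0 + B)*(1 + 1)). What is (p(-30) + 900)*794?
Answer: 933744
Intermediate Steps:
Q(B) = B + 2*B² (Q(B) = B + B*(B*2) = B + B*(2*B) = B + 2*B²)
p(s) = -24 - 70*s - 2*s² (p(s) = -2*((s² + (4*(1 + 2*4))*s) + (12 - s)) = -2*((s² + (4*(1 + 8))*s) + (12 - s)) = -2*((s² + (4*9)*s) + (12 - s)) = -2*((s² + 36*s) + (12 - s)) = -2*(12 + s² + 35*s) = -24 - 70*s - 2*s²)
(p(-30) + 900)*794 = ((-24 - 70*(-30) - 2*(-30)²) + 900)*794 = ((-24 + 2100 - 2*900) + 900)*794 = ((-24 + 2100 - 1800) + 900)*794 = (276 + 900)*794 = 1176*794 = 933744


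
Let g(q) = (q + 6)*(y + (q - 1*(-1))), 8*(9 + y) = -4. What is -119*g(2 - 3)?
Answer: 11305/2 ≈ 5652.5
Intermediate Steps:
y = -19/2 (y = -9 + (⅛)*(-4) = -9 - ½ = -19/2 ≈ -9.5000)
g(q) = (6 + q)*(-17/2 + q) (g(q) = (q + 6)*(-19/2 + (q - 1*(-1))) = (6 + q)*(-19/2 + (q + 1)) = (6 + q)*(-19/2 + (1 + q)) = (6 + q)*(-17/2 + q))
-119*g(2 - 3) = -119*(-51 + (2 - 3)² - 5*(2 - 3)/2) = -119*(-51 + (-1)² - 5/2*(-1)) = -119*(-51 + 1 + 5/2) = -119*(-95/2) = 11305/2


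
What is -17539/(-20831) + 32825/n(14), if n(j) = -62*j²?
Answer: -470643647/253138312 ≈ -1.8592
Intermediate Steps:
-17539/(-20831) + 32825/n(14) = -17539/(-20831) + 32825/((-62*14²)) = -17539*(-1/20831) + 32825/((-62*196)) = 17539/20831 + 32825/(-12152) = 17539/20831 + 32825*(-1/12152) = 17539/20831 - 32825/12152 = -470643647/253138312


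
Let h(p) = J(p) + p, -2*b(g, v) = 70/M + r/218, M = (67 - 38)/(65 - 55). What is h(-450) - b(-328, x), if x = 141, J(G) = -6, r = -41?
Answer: -5614253/12644 ≈ -444.02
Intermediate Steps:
M = 29/10 ≈ 2.9000
b(g, v) = -151411/12644 (b(g, v) = -(70/(29/10) - 41/218)/2 = -(70*(10/29) - 41*1/218)/2 = -(700/29 - 41/218)/2 = -½*151411/6322 = -151411/12644)
h(p) = -6 + p
h(-450) - b(-328, x) = (-6 - 450) - 1*(-151411/12644) = -456 + 151411/12644 = -5614253/12644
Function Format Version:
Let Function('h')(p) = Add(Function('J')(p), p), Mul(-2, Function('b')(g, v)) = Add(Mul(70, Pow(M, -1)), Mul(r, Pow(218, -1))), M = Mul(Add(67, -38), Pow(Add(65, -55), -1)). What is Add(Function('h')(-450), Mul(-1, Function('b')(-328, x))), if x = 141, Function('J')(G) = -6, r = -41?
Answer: Rational(-5614253, 12644) ≈ -444.02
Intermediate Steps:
M = Rational(29, 10) (M = Mul(29, Pow(10, -1)) = Mul(29, Rational(1, 10)) = Rational(29, 10) ≈ 2.9000)
Function('b')(g, v) = Rational(-151411, 12644) (Function('b')(g, v) = Mul(Rational(-1, 2), Add(Mul(70, Pow(Rational(29, 10), -1)), Mul(-41, Pow(218, -1)))) = Mul(Rational(-1, 2), Add(Mul(70, Rational(10, 29)), Mul(-41, Rational(1, 218)))) = Mul(Rational(-1, 2), Add(Rational(700, 29), Rational(-41, 218))) = Mul(Rational(-1, 2), Rational(151411, 6322)) = Rational(-151411, 12644))
Function('h')(p) = Add(-6, p)
Add(Function('h')(-450), Mul(-1, Function('b')(-328, x))) = Add(Add(-6, -450), Mul(-1, Rational(-151411, 12644))) = Add(-456, Rational(151411, 12644)) = Rational(-5614253, 12644)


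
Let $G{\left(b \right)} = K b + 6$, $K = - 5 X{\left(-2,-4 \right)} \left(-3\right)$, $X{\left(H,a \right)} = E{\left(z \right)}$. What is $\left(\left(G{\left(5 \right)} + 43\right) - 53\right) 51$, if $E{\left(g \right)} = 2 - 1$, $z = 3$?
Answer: $3621$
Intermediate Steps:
$E{\left(g \right)} = 1$ ($E{\left(g \right)} = 2 - 1 = 1$)
$X{\left(H,a \right)} = 1$
$K = 15$ ($K = \left(-5\right) 1 \left(-3\right) = \left(-5\right) \left(-3\right) = 15$)
$G{\left(b \right)} = 6 + 15 b$ ($G{\left(b \right)} = 15 b + 6 = 6 + 15 b$)
$\left(\left(G{\left(5 \right)} + 43\right) - 53\right) 51 = \left(\left(\left(6 + 15 \cdot 5\right) + 43\right) - 53\right) 51 = \left(\left(\left(6 + 75\right) + 43\right) - 53\right) 51 = \left(\left(81 + 43\right) - 53\right) 51 = \left(124 - 53\right) 51 = 71 \cdot 51 = 3621$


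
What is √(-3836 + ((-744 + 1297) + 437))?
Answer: I*√2846 ≈ 53.348*I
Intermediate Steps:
√(-3836 + ((-744 + 1297) + 437)) = √(-3836 + (553 + 437)) = √(-3836 + 990) = √(-2846) = I*√2846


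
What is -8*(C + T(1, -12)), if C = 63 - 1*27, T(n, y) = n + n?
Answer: -304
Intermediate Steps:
T(n, y) = 2*n
C = 36 (C = 63 - 27 = 36)
-8*(C + T(1, -12)) = -8*(36 + 2*1) = -8*(36 + 2) = -8*38 = -304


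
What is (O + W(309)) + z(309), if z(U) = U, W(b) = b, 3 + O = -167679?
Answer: -167064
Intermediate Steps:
O = -167682 (O = -3 - 167679 = -167682)
(O + W(309)) + z(309) = (-167682 + 309) + 309 = -167373 + 309 = -167064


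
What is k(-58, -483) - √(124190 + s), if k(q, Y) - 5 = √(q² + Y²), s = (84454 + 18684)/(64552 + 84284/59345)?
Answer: 5 + √236653 - √455658006964365764273770/1915461362 ≈ 139.06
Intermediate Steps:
s = 3060362305/1915461362 (s = 103138/(64552 + 84284*(1/59345)) = 103138/(64552 + 84284/59345) = 103138/(3830922724/59345) = 103138*(59345/3830922724) = 3060362305/1915461362 ≈ 1.5977)
k(q, Y) = 5 + √(Y² + q²) (k(q, Y) = 5 + √(q² + Y²) = 5 + √(Y² + q²))
k(-58, -483) - √(124190 + s) = (5 + √((-483)² + (-58)²)) - √(124190 + 3060362305/1915461362) = (5 + √(233289 + 3364)) - √(237884206909085/1915461362) = (5 + √236653) - √455658006964365764273770/1915461362 = 5 + √236653 - √455658006964365764273770/1915461362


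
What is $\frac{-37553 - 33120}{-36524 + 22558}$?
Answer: $\frac{70673}{13966} \approx 5.0604$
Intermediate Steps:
$\frac{-37553 - 33120}{-36524 + 22558} = - \frac{70673}{-13966} = \left(-70673\right) \left(- \frac{1}{13966}\right) = \frac{70673}{13966}$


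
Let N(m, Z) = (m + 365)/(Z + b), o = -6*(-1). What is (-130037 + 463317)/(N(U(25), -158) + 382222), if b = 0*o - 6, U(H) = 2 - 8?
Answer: 54657920/62684049 ≈ 0.87196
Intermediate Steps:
U(H) = -6
o = 6
b = -6 (b = 0*6 - 6 = 0 - 6 = -6)
N(m, Z) = (365 + m)/(-6 + Z) (N(m, Z) = (m + 365)/(Z - 6) = (365 + m)/(-6 + Z))
(-130037 + 463317)/(N(U(25), -158) + 382222) = (-130037 + 463317)/((365 - 6)/(-6 - 158) + 382222) = 333280/(359/(-164) + 382222) = 333280/(-1/164*359 + 382222) = 333280/(-359/164 + 382222) = 333280/(62684049/164) = 333280*(164/62684049) = 54657920/62684049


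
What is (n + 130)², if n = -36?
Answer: 8836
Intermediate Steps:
(n + 130)² = (-36 + 130)² = 94² = 8836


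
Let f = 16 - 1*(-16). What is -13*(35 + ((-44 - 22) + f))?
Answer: -13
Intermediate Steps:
f = 32 (f = 16 + 16 = 32)
-13*(35 + ((-44 - 22) + f)) = -13*(35 + ((-44 - 22) + 32)) = -13*(35 + (-66 + 32)) = -13*(35 - 34) = -13*1 = -13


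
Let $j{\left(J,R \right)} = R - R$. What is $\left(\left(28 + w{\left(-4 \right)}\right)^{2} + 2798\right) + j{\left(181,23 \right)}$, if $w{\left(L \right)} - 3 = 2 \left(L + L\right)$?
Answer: $3023$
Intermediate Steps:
$w{\left(L \right)} = 3 + 4 L$ ($w{\left(L \right)} = 3 + 2 \left(L + L\right) = 3 + 2 \cdot 2 L = 3 + 4 L$)
$j{\left(J,R \right)} = 0$
$\left(\left(28 + w{\left(-4 \right)}\right)^{2} + 2798\right) + j{\left(181,23 \right)} = \left(\left(28 + \left(3 + 4 \left(-4\right)\right)\right)^{2} + 2798\right) + 0 = \left(\left(28 + \left(3 - 16\right)\right)^{2} + 2798\right) + 0 = \left(\left(28 - 13\right)^{2} + 2798\right) + 0 = \left(15^{2} + 2798\right) + 0 = \left(225 + 2798\right) + 0 = 3023 + 0 = 3023$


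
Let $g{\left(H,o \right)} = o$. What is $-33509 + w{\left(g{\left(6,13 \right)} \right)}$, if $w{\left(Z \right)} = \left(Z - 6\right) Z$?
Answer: $-33418$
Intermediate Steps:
$w{\left(Z \right)} = Z \left(-6 + Z\right)$ ($w{\left(Z \right)} = \left(-6 + Z\right) Z = Z \left(-6 + Z\right)$)
$-33509 + w{\left(g{\left(6,13 \right)} \right)} = -33509 + 13 \left(-6 + 13\right) = -33509 + 13 \cdot 7 = -33509 + 91 = -33418$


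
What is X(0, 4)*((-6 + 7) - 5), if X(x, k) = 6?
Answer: -24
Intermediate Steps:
X(0, 4)*((-6 + 7) - 5) = 6*((-6 + 7) - 5) = 6*(1 - 5) = 6*(-4) = -24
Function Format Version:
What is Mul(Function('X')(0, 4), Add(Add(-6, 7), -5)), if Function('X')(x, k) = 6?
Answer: -24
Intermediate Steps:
Mul(Function('X')(0, 4), Add(Add(-6, 7), -5)) = Mul(6, Add(Add(-6, 7), -5)) = Mul(6, Add(1, -5)) = Mul(6, -4) = -24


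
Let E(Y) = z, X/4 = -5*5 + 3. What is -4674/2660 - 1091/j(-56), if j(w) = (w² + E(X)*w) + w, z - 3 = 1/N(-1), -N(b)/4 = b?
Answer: -15458/7245 ≈ -2.1336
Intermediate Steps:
N(b) = -4*b
z = 13/4 (z = 3 + 1/(-4*(-1)) = 3 + 1/4 = 3 + 1*(¼) = 3 + ¼ = 13/4 ≈ 3.2500)
X = -88 (X = 4*(-5*5 + 3) = 4*(-25 + 3) = 4*(-22) = -88)
E(Y) = 13/4
j(w) = w² + 17*w/4 (j(w) = (w² + 13*w/4) + w = w² + 17*w/4)
-4674/2660 - 1091/j(-56) = -4674/2660 - 1091*(-1/(14*(17 + 4*(-56)))) = -4674*1/2660 - 1091*(-1/(14*(17 - 224))) = -123/70 - 1091/((¼)*(-56)*(-207)) = -123/70 - 1091/2898 = -15458/7245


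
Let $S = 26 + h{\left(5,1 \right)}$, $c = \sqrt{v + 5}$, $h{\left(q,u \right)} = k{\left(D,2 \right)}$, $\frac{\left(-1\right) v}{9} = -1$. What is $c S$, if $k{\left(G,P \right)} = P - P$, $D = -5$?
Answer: $26 \sqrt{14} \approx 97.283$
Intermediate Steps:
$v = 9$ ($v = \left(-9\right) \left(-1\right) = 9$)
$k{\left(G,P \right)} = 0$
$h{\left(q,u \right)} = 0$
$c = \sqrt{14}$ ($c = \sqrt{9 + 5} = \sqrt{14} \approx 3.7417$)
$S = 26$ ($S = 26 + 0 = 26$)
$c S = \sqrt{14} \cdot 26 = 26 \sqrt{14}$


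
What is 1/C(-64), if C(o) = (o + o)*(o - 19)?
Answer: 1/10624 ≈ 9.4126e-5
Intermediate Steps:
C(o) = 2*o*(-19 + o) (C(o) = (2*o)*(-19 + o) = 2*o*(-19 + o))
1/C(-64) = 1/(2*(-64)*(-19 - 64)) = 1/(2*(-64)*(-83)) = 1/10624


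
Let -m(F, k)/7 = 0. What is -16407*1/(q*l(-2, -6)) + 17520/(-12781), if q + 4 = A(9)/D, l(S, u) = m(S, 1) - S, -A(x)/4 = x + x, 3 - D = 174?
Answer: 3981876753/1738216 ≈ 2290.8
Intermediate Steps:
D = -171 (D = 3 - 1*174 = 3 - 174 = -171)
m(F, k) = 0 (m(F, k) = -7*0 = 0)
A(x) = -8*x (A(x) = -4*(x + x) = -8*x)
l(S, u) = -S (l(S, u) = 0 - S = -S)
q = -68/19 (q = -4 - 8*9/(-171) = -4 - 72*(-1/171) = -4 + 8/19 = -68/19 ≈ -3.5789)
-16407*1/(q*l(-2, -6)) + 17520/(-12781) = -16407/(-1*(-2)*(-68/19)) + 17520/(-12781) = -16407/(2*(-68/19)) + 17520*(-1/12781) = -16407/(-136/19) - 17520/12781 = -16407*(-19/136) - 17520/12781 = 311733/136 - 17520/12781 = 3981876753/1738216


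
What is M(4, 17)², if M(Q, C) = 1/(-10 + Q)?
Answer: 1/36 ≈ 0.027778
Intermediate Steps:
M(4, 17)² = (1/(-10 + 4))² = (1/(-6))² = (-⅙)² = 1/36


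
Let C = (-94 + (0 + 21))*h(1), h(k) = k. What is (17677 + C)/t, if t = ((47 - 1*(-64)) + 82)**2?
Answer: 17604/37249 ≈ 0.47260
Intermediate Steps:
C = -73 (C = (-94 + (0 + 21))*1 = (-94 + 21)*1 = -73*1 = -73)
t = 37249 (t = ((47 + 64) + 82)**2 = (111 + 82)**2 = 193**2 = 37249)
(17677 + C)/t = (17677 - 73)/37249 = 17604*(1/37249) = 17604/37249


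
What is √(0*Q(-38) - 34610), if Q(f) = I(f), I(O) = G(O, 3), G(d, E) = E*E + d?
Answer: I*√34610 ≈ 186.04*I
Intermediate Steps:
G(d, E) = d + E² (G(d, E) = E² + d = d + E²)
I(O) = 9 + O (I(O) = O + 3² = O + 9 = 9 + O)
Q(f) = 9 + f
√(0*Q(-38) - 34610) = √(0*(9 - 38) - 34610) = √(0*(-29) - 34610) = √(0 - 34610) = √(-34610) = I*√34610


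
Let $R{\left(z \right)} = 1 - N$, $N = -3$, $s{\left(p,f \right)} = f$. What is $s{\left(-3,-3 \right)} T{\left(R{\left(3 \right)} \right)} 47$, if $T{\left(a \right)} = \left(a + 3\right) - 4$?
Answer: $-423$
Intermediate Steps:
$R{\left(z \right)} = 4$ ($R{\left(z \right)} = 1 - -3 = 1 + 3 = 4$)
$T{\left(a \right)} = -1 + a$ ($T{\left(a \right)} = \left(3 + a\right) - 4 = -1 + a$)
$s{\left(-3,-3 \right)} T{\left(R{\left(3 \right)} \right)} 47 = - 3 \left(-1 + 4\right) 47 = \left(-3\right) 3 \cdot 47 = \left(-9\right) 47 = -423$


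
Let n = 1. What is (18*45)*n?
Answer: 810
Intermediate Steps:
(18*45)*n = (18*45)*1 = 810*1 = 810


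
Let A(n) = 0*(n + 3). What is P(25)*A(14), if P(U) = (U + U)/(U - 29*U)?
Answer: 0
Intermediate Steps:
A(n) = 0 (A(n) = 0*(3 + n) = 0)
P(U) = -1/14 (P(U) = (2*U)/((-28*U)) = (2*U)*(-1/(28*U)) = -1/14)
P(25)*A(14) = -1/14*0 = 0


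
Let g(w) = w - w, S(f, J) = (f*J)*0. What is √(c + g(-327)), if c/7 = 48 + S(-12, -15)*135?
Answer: 4*√21 ≈ 18.330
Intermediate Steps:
S(f, J) = 0 (S(f, J) = (J*f)*0 = 0)
g(w) = 0
c = 336 (c = 7*(48 + 0*135) = 7*(48 + 0) = 7*48 = 336)
√(c + g(-327)) = √(336 + 0) = √336 = 4*√21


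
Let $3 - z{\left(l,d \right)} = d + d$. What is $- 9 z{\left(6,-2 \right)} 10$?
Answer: $-630$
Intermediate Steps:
$z{\left(l,d \right)} = 3 - 2 d$ ($z{\left(l,d \right)} = 3 - \left(d + d\right) = 3 - 2 d$)
$- 9 z{\left(6,-2 \right)} 10 = - 9 \left(3 - -4\right) 10 = - 9 \left(3 + 4\right) 10 = \left(-9\right) 7 \cdot 10 = \left(-63\right) 10 = -630$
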